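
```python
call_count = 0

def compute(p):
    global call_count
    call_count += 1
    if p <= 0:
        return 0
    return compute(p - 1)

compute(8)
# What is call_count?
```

Linear recursion stepping by 1: 9 calls from p=8 down to ≤0.

Answer: 9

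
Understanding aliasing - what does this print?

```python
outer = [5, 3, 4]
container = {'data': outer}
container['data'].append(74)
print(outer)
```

Key concept: dict holds reference to list.
Step by step:
`outer = [5, 3, 4]` → outer = [5, 3, 4]
`container = {'data': outer}` → container = {'data': [5, 3, 4]}
`container['data'].append(74)` → outer = [5, 3, 4, 74]; container = {'data': [5, 3, 4, 74]}
`print(outer)` → prints [5, 3, 4, 74]

Answer: [5, 3, 4, 74]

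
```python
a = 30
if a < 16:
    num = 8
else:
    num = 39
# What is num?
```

Trace:
`a = 30` → a = 30
`if a < 16: ...` → a < 16 is False, take else branch → num = 39
So num = 39

Answer: 39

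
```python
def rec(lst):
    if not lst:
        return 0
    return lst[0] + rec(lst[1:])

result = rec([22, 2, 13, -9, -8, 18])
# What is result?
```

22 + 2 + 13 + (-9) + (-8) + 18 + 0 = 38

Answer: 38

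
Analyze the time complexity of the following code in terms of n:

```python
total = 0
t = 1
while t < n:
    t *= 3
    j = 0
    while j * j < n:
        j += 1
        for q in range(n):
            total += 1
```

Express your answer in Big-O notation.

Each loop level contributes: log n × √n × n. Multiplying the contributions gives O(n√n log n).

Answer: O(n√n log n)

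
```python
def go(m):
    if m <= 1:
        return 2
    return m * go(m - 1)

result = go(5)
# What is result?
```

go(5) = 5 * 4 * 3 * 2 * 2 = 240

Answer: 240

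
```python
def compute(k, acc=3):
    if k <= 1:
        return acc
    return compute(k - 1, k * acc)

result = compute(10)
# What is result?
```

Accumulator trace (n, acc): (10, 3) -> (9, 30) -> (8, 270) -> (7, 2160) -> (6, 15120) -> (5, 90720) -> (4, 453600) -> (3, 1814400) -> (2, 5443200) -> (1, 10886400) -> return 10886400

Answer: 10886400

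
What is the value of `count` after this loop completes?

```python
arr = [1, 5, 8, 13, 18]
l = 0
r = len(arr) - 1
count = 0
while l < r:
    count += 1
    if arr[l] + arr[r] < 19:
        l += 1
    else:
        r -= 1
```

Steps to find pair summing to 19
`count` takes the values: 0 → 1 → 2 → 3 → 4

Answer: 4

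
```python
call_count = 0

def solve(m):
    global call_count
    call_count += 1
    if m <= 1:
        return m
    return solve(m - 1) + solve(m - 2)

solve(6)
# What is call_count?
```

Calls(m) = 1 + Calls(m-1) + Calls(m-2); Calls(0)=Calls(1)=1. For m=6 this gives 25.

Answer: 25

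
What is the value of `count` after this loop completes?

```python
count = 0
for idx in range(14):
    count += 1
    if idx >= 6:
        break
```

Loop breaks when idx reaches 6, count is 7
`count` takes the values: 0 → 1 → 2 → 3 → 4 → 5 → 6 → 7

Answer: 7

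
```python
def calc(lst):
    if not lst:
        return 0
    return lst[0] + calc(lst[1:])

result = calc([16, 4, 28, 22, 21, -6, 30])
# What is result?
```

16 + 4 + 28 + 22 + 21 + (-6) + 30 + 0 = 115

Answer: 115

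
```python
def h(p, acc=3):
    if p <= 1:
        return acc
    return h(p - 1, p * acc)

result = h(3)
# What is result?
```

Accumulator trace (n, acc): (3, 3) -> (2, 9) -> (1, 18) -> return 18

Answer: 18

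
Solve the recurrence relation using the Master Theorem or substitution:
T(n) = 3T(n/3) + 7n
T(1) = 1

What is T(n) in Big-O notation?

By Master Theorem: a=3, b=3, f(n)=7n. Since log_3(3) = 1 and f(n) = Θ(n^1), Case 2 applies. T(n) = O(n log n).

Answer: O(n log n)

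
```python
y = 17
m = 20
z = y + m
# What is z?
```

Trace:
`y = 17` → y = 17
`m = 20` → m = 20
`z = y + m` → z = 37
So z = 37

Answer: 37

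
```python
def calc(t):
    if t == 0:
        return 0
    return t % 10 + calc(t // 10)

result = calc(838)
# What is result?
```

Sum of digits of 838: 8 + 3 + 8 = 19

Answer: 19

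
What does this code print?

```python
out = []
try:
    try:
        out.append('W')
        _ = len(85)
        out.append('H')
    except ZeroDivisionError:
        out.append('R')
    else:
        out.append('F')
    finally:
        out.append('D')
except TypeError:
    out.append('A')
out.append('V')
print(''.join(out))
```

Execution trace: 'W' (try body) → 'D' (finally) → 'A' (outer except TypeError) → 'V' (after the try/except). Output: WDAV

Answer: WDAV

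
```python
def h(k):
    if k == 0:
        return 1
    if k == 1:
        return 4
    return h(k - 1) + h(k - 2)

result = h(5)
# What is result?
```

Build up from base cases: h(0)=1, h(1)=4, h(2)=5, h(3)=9, h(4)=14, h(5)=23

Answer: 23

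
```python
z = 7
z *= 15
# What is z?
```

Trace:
`z = 7` → z = 7
`z *= 15` → z = 105
So z = 105

Answer: 105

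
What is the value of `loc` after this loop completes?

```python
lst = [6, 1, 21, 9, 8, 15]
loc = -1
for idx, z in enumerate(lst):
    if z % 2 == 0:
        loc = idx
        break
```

First even number index in [6, 1, 21, 9, 8, 15]
`loc` takes the values: -1 → 0

Answer: 0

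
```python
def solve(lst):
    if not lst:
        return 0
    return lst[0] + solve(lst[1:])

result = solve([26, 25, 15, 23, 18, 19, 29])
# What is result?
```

26 + 25 + 15 + 23 + 18 + 19 + 29 + 0 = 155

Answer: 155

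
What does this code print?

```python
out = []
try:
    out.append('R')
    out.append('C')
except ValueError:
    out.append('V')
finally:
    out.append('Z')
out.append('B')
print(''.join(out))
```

Execution trace: 'R' (try body) → 'C' (try body, no exception) → 'Z' (finally) → 'B' (after the try/except). Output: RCZB

Answer: RCZB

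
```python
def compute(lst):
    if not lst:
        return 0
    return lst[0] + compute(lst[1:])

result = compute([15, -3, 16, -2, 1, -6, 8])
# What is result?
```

15 + (-3) + 16 + (-2) + 1 + (-6) + 8 + 0 = 29

Answer: 29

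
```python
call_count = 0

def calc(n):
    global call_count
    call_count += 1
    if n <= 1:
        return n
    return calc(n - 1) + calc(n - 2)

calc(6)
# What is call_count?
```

Calls(n) = 1 + Calls(n-1) + Calls(n-2); Calls(0)=Calls(1)=1. For n=6 this gives 25.

Answer: 25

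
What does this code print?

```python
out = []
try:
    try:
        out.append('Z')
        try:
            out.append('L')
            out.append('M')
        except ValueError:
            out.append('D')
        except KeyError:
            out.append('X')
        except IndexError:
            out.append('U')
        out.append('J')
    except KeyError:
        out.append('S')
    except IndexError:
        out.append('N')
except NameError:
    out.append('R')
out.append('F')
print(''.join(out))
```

Execution trace: 'Z' (try body) → 'L' (inner try body) → 'M' (inner try body, no exception) → 'J' (try body, no exception) → 'F' (after the try/except). Output: ZLMJF

Answer: ZLMJF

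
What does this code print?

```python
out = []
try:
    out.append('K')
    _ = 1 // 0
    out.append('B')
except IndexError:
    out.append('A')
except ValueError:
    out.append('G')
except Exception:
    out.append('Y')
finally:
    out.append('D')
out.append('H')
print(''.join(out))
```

Execution trace: 'K' (try body) → 'Y' (except Exception) → 'D' (finally) → 'H' (after the try/except). Output: KYDH

Answer: KYDH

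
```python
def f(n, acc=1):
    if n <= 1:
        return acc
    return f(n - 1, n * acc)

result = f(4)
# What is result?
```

Accumulator trace (n, acc): (4, 1) -> (3, 4) -> (2, 12) -> (1, 24) -> return 24

Answer: 24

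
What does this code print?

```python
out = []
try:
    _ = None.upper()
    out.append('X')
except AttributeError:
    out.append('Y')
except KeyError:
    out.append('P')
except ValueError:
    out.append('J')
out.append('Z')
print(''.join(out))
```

Execution trace: 'Y' (except AttributeError) → 'Z' (after the try/except). Output: YZ

Answer: YZ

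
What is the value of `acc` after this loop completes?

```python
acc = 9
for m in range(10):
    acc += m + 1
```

Start at 9, add 1 to 10 = 64
`acc` takes the values: 9 → 10 → 12 → 15 → 19 → 24 → 30 → 37 → 45 → 54 → 64

Answer: 64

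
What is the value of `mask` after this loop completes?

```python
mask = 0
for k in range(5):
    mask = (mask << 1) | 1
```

Build 5 consecutive 1-bits: 0b11111
`mask` takes the values: 0 → 1 → 3 → 7 → 15 → 31

Answer: 31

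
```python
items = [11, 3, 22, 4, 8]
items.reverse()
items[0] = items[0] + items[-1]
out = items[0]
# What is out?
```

Trace:
`items = [11, 3, 22, 4, 8]` → items = [11, 3, 22, 4, 8]
`items.reverse()` → items = [8, 4, 22, 3, 11]
`items[0] = items[0] + items[-1]` → items = [19, 4, 22, 3, 11]
`out = items[0]` → out = 19
So out = 19

Answer: 19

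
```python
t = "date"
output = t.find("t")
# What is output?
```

Trace:
`t = "date"` → t = 'date'
`output = t.find("t")` → output = 2
So output = 2

Answer: 2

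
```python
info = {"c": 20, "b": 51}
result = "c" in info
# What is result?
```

Trace:
`info = {"c": 20, "b": 51}` → info = {'c': 20, 'b': 51}
`result = "c" in info` → result = True
So result = True

Answer: True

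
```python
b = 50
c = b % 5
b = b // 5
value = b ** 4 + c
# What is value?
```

Trace:
`b = 50` → b = 50
`c = b % 5` → c = 0
`b = b // 5` → b = 10
`value = b ** 4 + c` → value = 10000
So value = 10000

Answer: 10000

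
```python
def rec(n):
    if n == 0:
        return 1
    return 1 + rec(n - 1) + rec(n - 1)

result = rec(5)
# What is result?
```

rec(n) = 1 + 2·rec(n-1), rec(0)=1. Closed form: (1+1)·2^5 - 1 = 63.

Answer: 63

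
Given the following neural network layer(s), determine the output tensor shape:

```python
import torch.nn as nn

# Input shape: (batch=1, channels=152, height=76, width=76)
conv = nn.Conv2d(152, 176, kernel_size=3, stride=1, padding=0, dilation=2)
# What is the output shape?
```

Input: (1, 152, 76, 76) -> Output: (1, 176, 72, 72)

Answer: (1, 176, 72, 72)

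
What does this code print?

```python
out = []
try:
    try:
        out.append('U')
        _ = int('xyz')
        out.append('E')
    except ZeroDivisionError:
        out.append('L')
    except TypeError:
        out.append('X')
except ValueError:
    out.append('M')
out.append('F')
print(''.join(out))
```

Execution trace: 'U' (try body) → 'M' (outer except ValueError) → 'F' (after the try/except). Output: UMF

Answer: UMF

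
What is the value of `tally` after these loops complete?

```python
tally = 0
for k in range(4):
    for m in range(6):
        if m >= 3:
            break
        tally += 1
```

Inner breaks at 3, outer runs 4 times
`tally` takes the values: 0 → 1 → 2 → 3 → 4 → 5 → 6 → 7 → 8 → 9 → 10 → 11 → 12

Answer: 12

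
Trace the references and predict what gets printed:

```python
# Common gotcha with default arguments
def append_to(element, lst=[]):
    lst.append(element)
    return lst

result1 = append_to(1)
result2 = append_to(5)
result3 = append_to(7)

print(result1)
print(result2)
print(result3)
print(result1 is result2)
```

Key concept: mutable default argument gotcha.
Step by step:
`result1 = append_to(1)` → result1 = [1]
`result2 = append_to(5)` → result1 = [1, 5] (same object as result2); result2 = [1, 5] (same object as result1)
`result3 = append_to(7)` → result1 = [1, 5, 7] (same object as result2, result3); result2 = [1, 5, 7] (same object as result1, result3); result3 = [1, 5, 7] (same object as result1, result2)
`print(result1)` → prints [1, 5, 7]
`print(result2)` → prints [1, 5, 7]
`print(result3)` → prints [1, 5, 7]
`print(result1 is result2)` → prints True

Answer:
[1, 5, 7]
[1, 5, 7]
[1, 5, 7]
True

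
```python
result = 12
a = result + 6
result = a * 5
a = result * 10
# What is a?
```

Trace:
`result = 12` → result = 12
`a = result + 6` → a = 18
`result = a * 5` → result = 90
`a = result * 10` → a = 900
So a = 900

Answer: 900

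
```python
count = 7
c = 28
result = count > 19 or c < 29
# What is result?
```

Trace:
`count = 7` → count = 7
`c = 28` → c = 28
`result = count > 19 or c < 29` → result = True
So result = True

Answer: True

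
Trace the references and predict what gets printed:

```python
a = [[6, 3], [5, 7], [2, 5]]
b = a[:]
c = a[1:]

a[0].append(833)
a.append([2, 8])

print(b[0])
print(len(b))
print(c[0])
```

Key concept: slice with nested mutation.
Step by step:
`a = [[6, 3], [5, 7], [2, 5]]` → a = [[6, 3], [5, 7], [2, 5]]
`b = a[:]` → b = [[6, 3], [5, 7], [2, 5]]
`c = a[1:]` → c = [[5, 7], [2, 5]]
`a[0].append(833)` → a = [[6, 3, 833], [5, 7], [2, 5]]; b = [[6, 3, 833], [5, 7], [2, 5]]
`a.append([2, 8])` → a = [[6, 3, 833], [5, 7], [2, 5], [2, 8]]
`print(b[0])` → prints [6, 3, 833]
`print(len(b))` → prints 3
`print(c[0])` → prints [5, 7]

Answer:
[6, 3, 833]
3
[5, 7]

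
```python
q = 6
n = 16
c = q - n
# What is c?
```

Trace:
`q = 6` → q = 6
`n = 16` → n = 16
`c = q - n` → c = -10
So c = -10

Answer: -10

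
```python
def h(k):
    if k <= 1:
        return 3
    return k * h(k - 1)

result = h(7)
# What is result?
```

h(7) = 7 * 6 * 5 * 4 * 3 * 2 * 3 = 15120

Answer: 15120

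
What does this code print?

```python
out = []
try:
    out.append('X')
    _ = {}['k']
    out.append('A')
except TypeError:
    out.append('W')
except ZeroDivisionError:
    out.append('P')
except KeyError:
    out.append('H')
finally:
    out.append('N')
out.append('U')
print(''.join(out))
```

Execution trace: 'X' (try body) → 'H' (except KeyError) → 'N' (finally) → 'U' (after the try/except). Output: XHNU

Answer: XHNU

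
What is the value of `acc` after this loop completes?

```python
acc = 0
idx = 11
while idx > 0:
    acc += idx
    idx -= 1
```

Sum 11 down to 1
`acc` takes the values: 0 → 11 → 21 → 30 → 38 → 45 → 51 → 56 → 60 → 63 → 65 → 66

Answer: 66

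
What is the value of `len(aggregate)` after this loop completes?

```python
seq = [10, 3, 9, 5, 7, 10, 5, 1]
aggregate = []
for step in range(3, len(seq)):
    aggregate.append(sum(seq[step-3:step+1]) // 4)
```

Number of 4-element averages
`aggregate` takes the values: [] → [6] → [6, 6] → [6, 6, 7] → [6, 6, 7, 6] → [6, 6, 7, 6, 5]
So `len(aggregate)` = 5

Answer: 5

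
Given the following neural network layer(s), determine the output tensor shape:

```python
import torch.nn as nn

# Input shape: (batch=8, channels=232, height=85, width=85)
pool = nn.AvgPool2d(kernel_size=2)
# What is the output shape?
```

Input: (8, 232, 85, 85) -> Output: (8, 232, 42, 42)

Answer: (8, 232, 42, 42)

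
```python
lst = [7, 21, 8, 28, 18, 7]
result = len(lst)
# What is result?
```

Trace:
`lst = [7, 21, 8, 28, 18, 7]` → lst = [7, 21, 8, 28, 18, 7]
`result = len(lst)` → result = 6
So result = 6

Answer: 6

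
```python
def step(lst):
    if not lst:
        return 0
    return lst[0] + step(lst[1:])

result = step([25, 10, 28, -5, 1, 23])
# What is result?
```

25 + 10 + 28 + (-5) + 1 + 23 + 0 = 82

Answer: 82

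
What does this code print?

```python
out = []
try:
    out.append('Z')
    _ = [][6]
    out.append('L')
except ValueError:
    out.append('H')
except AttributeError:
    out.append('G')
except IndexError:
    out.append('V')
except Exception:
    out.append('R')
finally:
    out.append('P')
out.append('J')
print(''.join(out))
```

Execution trace: 'Z' (try body) → 'V' (except IndexError) → 'P' (finally) → 'J' (after the try/except). Output: ZVPJ

Answer: ZVPJ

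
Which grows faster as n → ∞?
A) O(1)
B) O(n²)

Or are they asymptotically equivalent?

O(1) vs O(n²): Higher order terms dominate.

Answer: B) O(n²) grows faster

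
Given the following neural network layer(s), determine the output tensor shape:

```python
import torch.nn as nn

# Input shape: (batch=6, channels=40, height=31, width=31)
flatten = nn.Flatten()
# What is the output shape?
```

Input: (6, 40, 31, 31) -> Output: (6, 38440)

Answer: (6, 38440)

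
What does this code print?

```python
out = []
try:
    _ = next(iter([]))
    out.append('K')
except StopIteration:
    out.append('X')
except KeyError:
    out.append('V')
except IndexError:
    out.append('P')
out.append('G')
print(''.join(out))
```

Execution trace: 'X' (except StopIteration) → 'G' (after the try/except). Output: XG

Answer: XG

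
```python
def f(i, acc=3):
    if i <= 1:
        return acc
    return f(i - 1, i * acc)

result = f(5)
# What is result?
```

Accumulator trace (n, acc): (5, 3) -> (4, 15) -> (3, 60) -> (2, 180) -> (1, 360) -> return 360

Answer: 360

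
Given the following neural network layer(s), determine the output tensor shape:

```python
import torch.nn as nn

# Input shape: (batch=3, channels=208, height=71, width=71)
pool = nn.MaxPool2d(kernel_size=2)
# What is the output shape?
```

Input: (3, 208, 71, 71) -> Output: (3, 208, 35, 35)

Answer: (3, 208, 35, 35)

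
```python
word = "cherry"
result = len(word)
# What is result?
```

Trace:
`word = "cherry"` → word = 'cherry'
`result = len(word)` → result = 6
So result = 6

Answer: 6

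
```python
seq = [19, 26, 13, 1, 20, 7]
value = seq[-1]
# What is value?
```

Trace:
`seq = [19, 26, 13, 1, 20, 7]` → seq = [19, 26, 13, 1, 20, 7]
`value = seq[-1]` → value = 7
So value = 7

Answer: 7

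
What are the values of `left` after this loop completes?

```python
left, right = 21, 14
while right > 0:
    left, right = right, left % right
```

GCD of 21 and 14
`left` takes the values: 21 → 14 → 7

Answer: 7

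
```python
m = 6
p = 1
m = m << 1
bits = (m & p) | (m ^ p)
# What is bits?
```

Trace:
`m = 6` → m = 6
`p = 1` → p = 1
`m = m << 1` → m = 12
`bits = (m & p) | (m ^ p)` → bits = 13
So bits = 13

Answer: 13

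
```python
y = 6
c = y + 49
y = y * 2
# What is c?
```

Trace:
`y = 6` → y = 6
`c = y + 49` → c = 55
`y = y * 2` → y = 12
So c = 55

Answer: 55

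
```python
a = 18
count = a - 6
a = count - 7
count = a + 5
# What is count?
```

Trace:
`a = 18` → a = 18
`count = a - 6` → count = 12
`a = count - 7` → a = 5
`count = a + 5` → count = 10
So count = 10

Answer: 10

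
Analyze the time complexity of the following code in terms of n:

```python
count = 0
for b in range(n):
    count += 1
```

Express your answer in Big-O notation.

Each loop level contributes: n. Multiplying the contributions gives O(n).

Answer: O(n)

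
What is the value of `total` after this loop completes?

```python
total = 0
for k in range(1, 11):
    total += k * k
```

Sum of squares 1² to 10² = 385
`total` takes the values: 0 → 1 → 5 → 14 → 30 → 55 → 91 → 140 → 204 → 285 → 385

Answer: 385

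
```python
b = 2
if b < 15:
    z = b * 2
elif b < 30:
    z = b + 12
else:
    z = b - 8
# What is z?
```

Trace:
`b = 2` → b = 2
`if b < 15: ...` → b < 15 is True → z = 4
So z = 4

Answer: 4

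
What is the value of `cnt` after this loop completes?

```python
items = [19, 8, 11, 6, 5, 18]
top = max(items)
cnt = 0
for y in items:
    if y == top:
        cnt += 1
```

Count of max value 19 in [19, 8, 11, 6, 5, 18]
`cnt` takes the values: 0 → 1

Answer: 1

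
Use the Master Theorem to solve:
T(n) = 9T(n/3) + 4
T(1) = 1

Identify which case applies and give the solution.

a=9, b=3, f(n)=4. log_3(9) = 2. Since c=0 < 2, Case 1 applies: T(n) = Θ(n^log_b(a)) = O(n^2).

Answer: O(n^2) - Case 1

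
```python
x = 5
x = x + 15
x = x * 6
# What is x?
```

Trace:
`x = 5` → x = 5
`x = x + 15` → x = 20
`x = x * 6` → x = 120
So x = 120

Answer: 120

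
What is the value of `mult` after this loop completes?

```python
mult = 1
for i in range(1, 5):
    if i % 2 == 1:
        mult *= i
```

Product of odd numbers 1 to 4
`mult` takes the values: 1 → 3

Answer: 3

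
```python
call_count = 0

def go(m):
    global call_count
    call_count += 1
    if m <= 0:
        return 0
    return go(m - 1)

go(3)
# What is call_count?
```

Linear recursion stepping by 1: 4 calls from m=3 down to ≤0.

Answer: 4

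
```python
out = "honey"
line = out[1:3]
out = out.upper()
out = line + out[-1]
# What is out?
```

Trace:
`out = "honey"` → out = 'honey'
`line = out[1:3]` → line = 'on'
`out = out.upper()` → out = 'HONEY'
`out = line + out[-1]` → out = 'onY'
So out = 'onY'

Answer: 'onY'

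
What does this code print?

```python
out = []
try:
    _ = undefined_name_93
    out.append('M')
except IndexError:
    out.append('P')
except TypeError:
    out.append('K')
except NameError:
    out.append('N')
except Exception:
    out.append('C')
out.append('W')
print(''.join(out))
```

Execution trace: 'N' (except NameError) → 'W' (after the try/except). Output: NW

Answer: NW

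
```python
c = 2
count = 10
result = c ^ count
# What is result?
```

Trace:
`c = 2` → c = 2
`count = 10` → count = 10
`result = c ^ count` → result = 8
So result = 8

Answer: 8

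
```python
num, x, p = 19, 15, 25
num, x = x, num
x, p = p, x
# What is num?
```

Trace:
`num, x, p = 19, 15, 25` → num = 19; x = 15; p = 25
`num, x = x, num` → num = 15; x = 19
`x, p = p, x` → x = 25; p = 19
So num = 15

Answer: 15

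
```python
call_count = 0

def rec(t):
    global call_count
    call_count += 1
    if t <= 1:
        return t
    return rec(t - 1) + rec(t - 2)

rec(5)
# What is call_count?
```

Calls(t) = 1 + Calls(t-1) + Calls(t-2); Calls(0)=Calls(1)=1. For t=5 this gives 15.

Answer: 15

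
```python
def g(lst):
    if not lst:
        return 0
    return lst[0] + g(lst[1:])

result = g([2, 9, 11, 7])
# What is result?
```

2 + 9 + 11 + 7 + 0 = 29

Answer: 29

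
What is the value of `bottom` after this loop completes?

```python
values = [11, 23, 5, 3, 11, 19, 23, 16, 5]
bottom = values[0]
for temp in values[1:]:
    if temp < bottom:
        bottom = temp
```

Minimum of [11, 23, 5, 3, 11, 19, 23, 16, 5]
`bottom` takes the values: 11 → 5 → 3

Answer: 3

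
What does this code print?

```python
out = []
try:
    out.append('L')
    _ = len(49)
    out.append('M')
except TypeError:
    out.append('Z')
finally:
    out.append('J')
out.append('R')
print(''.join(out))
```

Execution trace: 'L' (try body) → 'Z' (except TypeError) → 'J' (finally) → 'R' (after the try/except). Output: LZJR

Answer: LZJR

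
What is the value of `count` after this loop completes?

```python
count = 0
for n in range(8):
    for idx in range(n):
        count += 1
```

Triangle number: 0+1+2+...+7
`count` takes the values: 0 → 1 → 2 → 3 → 4 → 5 → 6 → 7 → 8 → 9 → 10 → 11 → 12 → 13 → 14 → 15 → 16 → 17 → 18 → 19 → 20 → 21 → 22 → 23 → 24 → 25 → 26 → 27 → 28

Answer: 28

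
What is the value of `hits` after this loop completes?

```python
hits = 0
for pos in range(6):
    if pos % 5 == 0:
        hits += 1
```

Count numbers divisible by 5 in range(6)
`hits` takes the values: 0 → 1 → 2

Answer: 2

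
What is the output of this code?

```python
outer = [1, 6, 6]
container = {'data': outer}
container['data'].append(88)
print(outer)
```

Key concept: dict holds reference to list.
Step by step:
`outer = [1, 6, 6]` → outer = [1, 6, 6]
`container = {'data': outer}` → container = {'data': [1, 6, 6]}
`container['data'].append(88)` → outer = [1, 6, 6, 88]; container = {'data': [1, 6, 6, 88]}
`print(outer)` → prints [1, 6, 6, 88]

Answer: [1, 6, 6, 88]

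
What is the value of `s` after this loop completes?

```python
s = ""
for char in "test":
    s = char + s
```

Reverse 'test'
`s` takes the values: "" → "t" → "et" → "set" → "tset"

Answer: "tset"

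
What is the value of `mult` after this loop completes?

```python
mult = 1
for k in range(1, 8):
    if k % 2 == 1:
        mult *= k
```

Product of odd numbers 1 to 7
`mult` takes the values: 1 → 3 → 15 → 105

Answer: 105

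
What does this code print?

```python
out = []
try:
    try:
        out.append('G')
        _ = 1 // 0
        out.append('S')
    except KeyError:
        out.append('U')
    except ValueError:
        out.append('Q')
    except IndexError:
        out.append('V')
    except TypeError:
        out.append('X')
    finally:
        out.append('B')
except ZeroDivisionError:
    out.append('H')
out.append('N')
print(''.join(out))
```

Execution trace: 'G' (try body) → 'B' (finally) → 'H' (outer except ZeroDivisionError) → 'N' (after the try/except). Output: GBHN

Answer: GBHN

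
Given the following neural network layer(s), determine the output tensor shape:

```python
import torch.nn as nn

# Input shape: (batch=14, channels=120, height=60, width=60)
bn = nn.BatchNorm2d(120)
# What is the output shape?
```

Input: (14, 120, 60, 60) -> Output: (14, 120, 60, 60)

Answer: (14, 120, 60, 60)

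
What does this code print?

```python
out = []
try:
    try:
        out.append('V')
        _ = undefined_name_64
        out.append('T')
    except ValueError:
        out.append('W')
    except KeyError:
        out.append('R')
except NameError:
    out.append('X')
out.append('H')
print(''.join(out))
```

Execution trace: 'V' (inner try body) → 'X' (outer except NameError) → 'H' (after the try/except). Output: VXH

Answer: VXH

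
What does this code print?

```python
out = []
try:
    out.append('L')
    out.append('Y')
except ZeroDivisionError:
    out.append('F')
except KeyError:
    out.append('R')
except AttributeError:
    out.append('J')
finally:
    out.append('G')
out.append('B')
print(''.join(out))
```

Execution trace: 'L' (try body) → 'Y' (try body, no exception) → 'G' (finally) → 'B' (after the try/except). Output: LYGB

Answer: LYGB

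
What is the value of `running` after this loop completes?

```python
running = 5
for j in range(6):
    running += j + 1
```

Start at 5, add 1 to 6 = 26
`running` takes the values: 5 → 6 → 8 → 11 → 15 → 20 → 26

Answer: 26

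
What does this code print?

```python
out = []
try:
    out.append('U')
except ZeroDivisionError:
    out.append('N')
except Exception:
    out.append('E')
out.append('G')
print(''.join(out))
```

Execution trace: 'U' (try body, no exception) → 'G' (after the try/except). Output: UG

Answer: UG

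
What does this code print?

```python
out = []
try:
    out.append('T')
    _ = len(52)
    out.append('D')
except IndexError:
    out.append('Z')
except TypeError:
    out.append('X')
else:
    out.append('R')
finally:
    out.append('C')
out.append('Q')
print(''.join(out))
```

Execution trace: 'T' (try body) → 'X' (except TypeError) → 'C' (finally) → 'Q' (after the try/except). Output: TXCQ

Answer: TXCQ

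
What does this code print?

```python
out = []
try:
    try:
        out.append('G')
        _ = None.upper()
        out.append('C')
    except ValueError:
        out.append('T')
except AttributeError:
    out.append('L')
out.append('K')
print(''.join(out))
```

Execution trace: 'G' (try body) → 'L' (outer except AttributeError) → 'K' (after the try/except). Output: GLK

Answer: GLK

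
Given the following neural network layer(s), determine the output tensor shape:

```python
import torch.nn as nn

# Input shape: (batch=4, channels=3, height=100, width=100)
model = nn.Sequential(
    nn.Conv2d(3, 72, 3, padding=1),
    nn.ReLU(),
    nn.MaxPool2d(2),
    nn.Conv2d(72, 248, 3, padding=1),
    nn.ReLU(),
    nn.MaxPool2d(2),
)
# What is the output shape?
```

Input: (4, 3, 100, 100) -> after first Conv2d: (4, 72, 100, 100) -> after first MaxPool2d: (4, 72, 50, 50) -> after second Conv2d: (4, 248, 50, 50) -> Output: (4, 248, 25, 25)

Answer: (4, 248, 25, 25)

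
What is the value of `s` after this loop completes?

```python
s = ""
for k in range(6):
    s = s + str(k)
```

Concatenate digits 0 to 5
`s` takes the values: "" → "0" → "01" → "012" → "0123" → "01234" → "012345"

Answer: "012345"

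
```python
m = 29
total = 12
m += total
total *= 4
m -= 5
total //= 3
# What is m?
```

Trace:
`m = 29` → m = 29
`total = 12` → total = 12
`m += total` → m = 41
`total *= 4` → total = 48
`m -= 5` → m = 36
`total //= 3` → total = 16
So m = 36

Answer: 36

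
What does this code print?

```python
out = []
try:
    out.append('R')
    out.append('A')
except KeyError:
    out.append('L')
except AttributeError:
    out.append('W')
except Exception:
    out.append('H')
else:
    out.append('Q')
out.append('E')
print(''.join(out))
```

Execution trace: 'R' (try body) → 'A' (try body, no exception) → 'Q' (else) → 'E' (after the try/except). Output: RAQE

Answer: RAQE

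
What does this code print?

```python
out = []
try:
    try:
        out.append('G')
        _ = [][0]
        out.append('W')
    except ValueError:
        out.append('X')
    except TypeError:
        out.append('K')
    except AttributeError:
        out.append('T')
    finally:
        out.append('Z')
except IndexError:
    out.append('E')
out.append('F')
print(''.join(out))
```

Execution trace: 'G' (inner try body) → 'Z' (inner finally) → 'E' (outer except IndexError) → 'F' (after the try/except). Output: GZEF

Answer: GZEF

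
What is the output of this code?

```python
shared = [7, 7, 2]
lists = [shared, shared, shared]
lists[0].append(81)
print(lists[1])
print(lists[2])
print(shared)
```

Key concept: list of same reference.
Step by step:
`shared = [7, 7, 2]` → shared = [7, 7, 2]
`lists = [shared, shared, shared]` → lists = [[7, 7, 2], [7, 7, 2], [7, 7, 2]]
`lists[0].append(81)` → shared = [7, 7, 2, 81]; lists = [[7, 7, 2, 81], [7, 7, 2, 81], [7, 7, 2, 81]]
`print(lists[1])` → prints [7, 7, 2, 81]
`print(lists[2])` → prints [7, 7, 2, 81]
`print(shared)` → prints [7, 7, 2, 81]

Answer:
[7, 7, 2, 81]
[7, 7, 2, 81]
[7, 7, 2, 81]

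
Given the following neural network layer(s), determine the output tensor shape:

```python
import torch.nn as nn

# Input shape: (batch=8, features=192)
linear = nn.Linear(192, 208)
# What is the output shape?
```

Input: (8, 192) -> Output: (8, 208)

Answer: (8, 208)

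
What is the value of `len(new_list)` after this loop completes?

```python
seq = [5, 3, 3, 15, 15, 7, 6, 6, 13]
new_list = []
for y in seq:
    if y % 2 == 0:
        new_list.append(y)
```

Count even numbers in [5, 3, 3, 15, 15, 7, 6, 6, 13]
`new_list` takes the values: [] → [6] → [6, 6]
So `len(new_list)` = 2

Answer: 2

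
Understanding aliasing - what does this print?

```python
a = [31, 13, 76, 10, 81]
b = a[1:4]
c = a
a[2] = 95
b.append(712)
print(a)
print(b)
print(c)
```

Key concept: slice vs alias.
Step by step:
`a = [31, 13, 76, 10, 81]` → a = [31, 13, 76, 10, 81]
`b = a[1:4]` → b = [13, 76, 10]
`c = a` → c = [31, 13, 76, 10, 81] (same object as a)
`a[2] = 95` → a = [31, 13, 95, 10, 81] (same object as c); c = [31, 13, 95, 10, 81] (same object as a)
`b.append(712)` → b = [13, 76, 10, 712]
`print(a)` → prints [31, 13, 95, 10, 81]
`print(b)` → prints [13, 76, 10, 712]
`print(c)` → prints [31, 13, 95, 10, 81]

Answer:
[31, 13, 95, 10, 81]
[13, 76, 10, 712]
[31, 13, 95, 10, 81]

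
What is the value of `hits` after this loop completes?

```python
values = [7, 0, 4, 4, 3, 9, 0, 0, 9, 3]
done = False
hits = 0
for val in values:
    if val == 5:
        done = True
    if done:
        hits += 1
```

Count elements after first 5 in [7, 0, 4, 4, 3, 9, 0, 0, 9, 3]
`hits` takes the values: 0

Answer: 0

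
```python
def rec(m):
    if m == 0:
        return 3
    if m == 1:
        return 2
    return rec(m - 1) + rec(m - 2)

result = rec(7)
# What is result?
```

Build up from base cases: rec(0)=3, rec(1)=2, rec(2)=5, rec(3)=7, rec(4)=12, rec(5)=19, rec(6)=31, ..., rec(7)=50

Answer: 50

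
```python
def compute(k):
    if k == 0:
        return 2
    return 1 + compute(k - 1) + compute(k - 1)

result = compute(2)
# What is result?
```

compute(k) = 1 + 2·compute(k-1), compute(0)=2. Closed form: (2+1)·2^2 - 1 = 11.

Answer: 11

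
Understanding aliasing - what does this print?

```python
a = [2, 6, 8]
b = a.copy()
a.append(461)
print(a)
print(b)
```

Key concept: list.copy() creates independent copy.
Step by step:
`a = [2, 6, 8]` → a = [2, 6, 8]
`b = a.copy()` → b = [2, 6, 8]
`a.append(461)` → a = [2, 6, 8, 461]
`print(a)` → prints [2, 6, 8, 461]
`print(b)` → prints [2, 6, 8]

Answer:
[2, 6, 8, 461]
[2, 6, 8]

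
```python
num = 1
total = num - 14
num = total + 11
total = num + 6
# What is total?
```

Trace:
`num = 1` → num = 1
`total = num - 14` → total = -13
`num = total + 11` → num = -2
`total = num + 6` → total = 4
So total = 4

Answer: 4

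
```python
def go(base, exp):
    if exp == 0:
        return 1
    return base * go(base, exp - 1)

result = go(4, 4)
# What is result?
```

go(4, 4) = 4 * 4 * 4 * 4 = 256

Answer: 256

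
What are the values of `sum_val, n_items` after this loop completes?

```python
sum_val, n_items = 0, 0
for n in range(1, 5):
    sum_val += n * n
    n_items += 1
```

Sum of squares and count
`sum_val, n_items` takes the values: (0, 0) → (1, 0) → (1, 1) → (5, 1) → (5, 2) → (14, 2) → (14, 3) → (30, 3) → (30, 4)

Answer: 30, 4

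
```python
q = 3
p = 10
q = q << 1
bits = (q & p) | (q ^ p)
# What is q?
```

Trace:
`q = 3` → q = 3
`p = 10` → p = 10
`q = q << 1` → q = 6
`bits = (q & p) | (q ^ p)` → bits = 14
So q = 6

Answer: 6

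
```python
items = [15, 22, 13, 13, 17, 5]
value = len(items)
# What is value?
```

Trace:
`items = [15, 22, 13, 13, 17, 5]` → items = [15, 22, 13, 13, 17, 5]
`value = len(items)` → value = 6
So value = 6

Answer: 6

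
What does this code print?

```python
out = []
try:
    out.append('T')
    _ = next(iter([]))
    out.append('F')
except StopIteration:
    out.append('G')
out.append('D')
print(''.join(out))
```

Execution trace: 'T' (try body) → 'G' (except StopIteration) → 'D' (after the try/except). Output: TGD

Answer: TGD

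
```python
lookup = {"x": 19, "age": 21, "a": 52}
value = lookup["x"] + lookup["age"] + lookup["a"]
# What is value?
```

Trace:
`lookup = {"x": 19, "age": 21, "a": 52}` → lookup = {'x': 19, 'age': 21, 'a': 52}
`value = lookup["x"] + lookup["age"] + lookup["a"]` → value = 92
So value = 92

Answer: 92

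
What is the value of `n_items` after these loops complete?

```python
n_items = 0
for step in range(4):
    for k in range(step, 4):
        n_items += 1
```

Upper triangle: 4 + 3 + ... + 1
`n_items` takes the values: 0 → 1 → 2 → 3 → 4 → 5 → 6 → 7 → 8 → 9 → 10

Answer: 10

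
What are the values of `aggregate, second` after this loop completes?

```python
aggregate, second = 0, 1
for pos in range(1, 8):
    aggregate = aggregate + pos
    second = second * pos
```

Sum and factorial of 1 to 7
`aggregate, second` takes the values: (0, 1) → (1, 1) → (3, 1) → (3, 2) → (6, 2) → (6, 6) → (10, 6) → (10, 24) → (15, 24) → (15, 120) → (21, 120) → (21, 720) → (28, 720) → (28, 5040)

Answer: 28, 5040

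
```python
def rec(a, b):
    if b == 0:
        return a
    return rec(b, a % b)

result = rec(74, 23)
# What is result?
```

rec(74, 23) -> rec(23, 5) -> rec(5, 3) -> rec(3, 2) -> rec(2, 1) -> rec(1, 0) -> 1

Answer: 1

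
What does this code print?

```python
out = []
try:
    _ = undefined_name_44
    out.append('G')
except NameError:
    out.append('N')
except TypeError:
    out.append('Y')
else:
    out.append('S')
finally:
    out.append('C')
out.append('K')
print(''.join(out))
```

Execution trace: 'N' (except NameError) → 'C' (finally) → 'K' (after the try/except). Output: NCK

Answer: NCK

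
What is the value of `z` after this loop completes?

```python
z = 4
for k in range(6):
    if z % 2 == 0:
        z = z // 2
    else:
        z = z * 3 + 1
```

Collatz-style transformation from 4
`z` takes the values: 4 → 2 → 1 → 4 → 2 → 1 → 4

Answer: 4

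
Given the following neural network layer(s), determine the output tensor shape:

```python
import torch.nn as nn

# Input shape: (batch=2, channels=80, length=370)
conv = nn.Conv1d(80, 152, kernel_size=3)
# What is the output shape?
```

Input: (2, 80, 370) -> Output: (2, 152, 368)

Answer: (2, 152, 368)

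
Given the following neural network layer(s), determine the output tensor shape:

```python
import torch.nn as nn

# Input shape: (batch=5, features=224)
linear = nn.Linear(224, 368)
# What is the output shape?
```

Input: (5, 224) -> Output: (5, 368)

Answer: (5, 368)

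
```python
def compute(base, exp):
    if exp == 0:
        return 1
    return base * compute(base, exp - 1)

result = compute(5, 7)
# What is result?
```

compute(5, 7) = 5 * 5 * 5 * 5 * 5 * 5 * 5 = 78125

Answer: 78125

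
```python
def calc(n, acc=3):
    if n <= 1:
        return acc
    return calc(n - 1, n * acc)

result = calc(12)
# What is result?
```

Accumulator trace (n, acc): (12, 3) -> (11, 36) -> (10, 396) -> (9, 3960) -> (8, 35640) -> (7, 285120) -> (6, 1995840) -> (5, 11975040) -> (4, 59875200) -> (3, 239500800) -> (2, 718502400) -> (1, 1437004800) -> return 1437004800

Answer: 1437004800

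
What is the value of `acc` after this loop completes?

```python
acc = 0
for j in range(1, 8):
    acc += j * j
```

Sum of squares 1² to 7² = 140
`acc` takes the values: 0 → 1 → 5 → 14 → 30 → 55 → 91 → 140

Answer: 140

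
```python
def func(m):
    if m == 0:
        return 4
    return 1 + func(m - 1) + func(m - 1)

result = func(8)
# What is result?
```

func(m) = 1 + 2·func(m-1), func(0)=4. Closed form: (4+1)·2^8 - 1 = 1279.

Answer: 1279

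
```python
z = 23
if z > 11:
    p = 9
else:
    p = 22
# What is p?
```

Trace:
`z = 23` → z = 23
`if z > 11: ...` → z > 11 is True → p = 9
So p = 9

Answer: 9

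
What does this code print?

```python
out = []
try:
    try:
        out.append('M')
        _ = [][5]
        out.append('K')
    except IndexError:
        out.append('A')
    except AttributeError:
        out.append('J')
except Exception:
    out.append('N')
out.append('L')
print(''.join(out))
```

Execution trace: 'M' (inner try body) → 'A' (inner except IndexError) → 'L' (after the try/except). Output: MAL

Answer: MAL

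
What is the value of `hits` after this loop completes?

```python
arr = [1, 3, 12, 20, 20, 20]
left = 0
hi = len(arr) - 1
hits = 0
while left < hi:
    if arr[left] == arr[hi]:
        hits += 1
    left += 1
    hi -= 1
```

Count matching pairs from ends
`hits` takes the values: 0

Answer: 0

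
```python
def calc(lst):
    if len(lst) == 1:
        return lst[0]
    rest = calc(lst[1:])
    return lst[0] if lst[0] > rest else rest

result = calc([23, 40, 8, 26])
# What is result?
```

Recursive max over [23, 40, 8, 26] = 40

Answer: 40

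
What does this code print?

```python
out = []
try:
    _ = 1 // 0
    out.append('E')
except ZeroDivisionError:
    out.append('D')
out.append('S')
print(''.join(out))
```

Execution trace: 'D' (except ZeroDivisionError) → 'S' (after the try/except). Output: DS

Answer: DS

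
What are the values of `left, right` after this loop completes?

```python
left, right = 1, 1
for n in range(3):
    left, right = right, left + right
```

Fibonacci: after 3 iterations
`left, right` takes the values: (1, 1) → (1, 2) → (2, 3) → (3, 5)

Answer: 3, 5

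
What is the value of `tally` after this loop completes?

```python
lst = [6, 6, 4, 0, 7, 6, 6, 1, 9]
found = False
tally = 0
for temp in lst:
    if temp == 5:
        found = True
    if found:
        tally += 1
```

Count elements after first 5 in [6, 6, 4, 0, 7, 6, 6, 1, 9]
`tally` takes the values: 0

Answer: 0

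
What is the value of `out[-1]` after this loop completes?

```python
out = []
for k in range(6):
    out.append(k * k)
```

Last element of squares 0 to 5
`out` takes the values: [] → [0] → [0, 1] → [0, 1, 4] → [0, 1, 4, 9] → [0, 1, 4, 9, 16] → [0, 1, 4, 9, 16, 25]
So `out[-1]` = 25

Answer: 25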